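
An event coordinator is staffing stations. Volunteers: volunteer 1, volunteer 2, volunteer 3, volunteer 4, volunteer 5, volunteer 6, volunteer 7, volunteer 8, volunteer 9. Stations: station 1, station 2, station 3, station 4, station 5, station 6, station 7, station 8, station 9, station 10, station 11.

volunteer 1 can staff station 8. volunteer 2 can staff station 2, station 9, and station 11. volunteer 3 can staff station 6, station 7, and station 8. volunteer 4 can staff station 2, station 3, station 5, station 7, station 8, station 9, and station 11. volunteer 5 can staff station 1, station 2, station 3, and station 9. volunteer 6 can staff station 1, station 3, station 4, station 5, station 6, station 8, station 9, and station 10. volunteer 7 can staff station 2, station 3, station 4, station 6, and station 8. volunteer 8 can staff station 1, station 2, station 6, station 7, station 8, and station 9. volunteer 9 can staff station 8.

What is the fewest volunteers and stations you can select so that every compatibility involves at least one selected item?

A maximum matching has 8 edges (e.g. volunteer 1–station 8, volunteer 2–station 11, volunteer 3–station 6, volunteer 4–station 2, volunteer 5–station 1, volunteer 6–station 9, volunteer 7–station 3, volunteer 8–station 7).
By König's theorem the minimum vertex cover has the same size. One such cover is {volunteer 2, volunteer 3, volunteer 4, volunteer 5, volunteer 6, volunteer 7, volunteer 8, station 8}.

8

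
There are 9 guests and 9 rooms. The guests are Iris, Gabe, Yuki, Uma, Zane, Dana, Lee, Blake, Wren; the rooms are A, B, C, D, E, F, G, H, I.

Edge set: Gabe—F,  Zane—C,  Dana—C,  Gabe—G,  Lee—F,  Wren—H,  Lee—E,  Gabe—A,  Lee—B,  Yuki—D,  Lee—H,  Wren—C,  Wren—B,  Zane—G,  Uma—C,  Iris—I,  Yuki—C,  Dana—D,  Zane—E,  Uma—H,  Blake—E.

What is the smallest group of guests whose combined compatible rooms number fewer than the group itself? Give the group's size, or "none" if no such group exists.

none

A matching saturating every guest exists, for instance Iris→I, Gabe→A, Yuki→D, Uma→H, Zane→G, Dana→C, Lee→F, Blake→E, Wren→B.
By Hall's marriage theorem, this means |N(S)| ≥ |S| for every subset S, so no violating subset exists.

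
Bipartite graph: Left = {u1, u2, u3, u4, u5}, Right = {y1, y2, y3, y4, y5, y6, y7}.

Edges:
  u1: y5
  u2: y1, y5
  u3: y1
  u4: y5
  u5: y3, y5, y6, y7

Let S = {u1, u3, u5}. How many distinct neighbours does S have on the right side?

5

The union of neighbours of {u1, u3, u5} is {y1, y3, y5, y6, y7}, which has 5 elements.
Since |N(S)| = 5 ≥ |S| = 3, Hall's condition holds for this subset.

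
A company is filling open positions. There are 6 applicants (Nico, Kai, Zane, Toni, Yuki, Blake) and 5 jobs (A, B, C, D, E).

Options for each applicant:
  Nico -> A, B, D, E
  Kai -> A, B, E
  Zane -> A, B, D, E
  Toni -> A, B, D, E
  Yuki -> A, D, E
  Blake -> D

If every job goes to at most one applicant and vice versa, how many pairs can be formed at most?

4

For example, pair Nico–D, Kai–A, Zane–E, Toni–B.
The set {Nico, Kai, Zane, Toni, Yuki, Blake} has only 4 neighbours ({A, B, D, E}), so by Hall's theorem at most 4 of the 6 applicants can be matched.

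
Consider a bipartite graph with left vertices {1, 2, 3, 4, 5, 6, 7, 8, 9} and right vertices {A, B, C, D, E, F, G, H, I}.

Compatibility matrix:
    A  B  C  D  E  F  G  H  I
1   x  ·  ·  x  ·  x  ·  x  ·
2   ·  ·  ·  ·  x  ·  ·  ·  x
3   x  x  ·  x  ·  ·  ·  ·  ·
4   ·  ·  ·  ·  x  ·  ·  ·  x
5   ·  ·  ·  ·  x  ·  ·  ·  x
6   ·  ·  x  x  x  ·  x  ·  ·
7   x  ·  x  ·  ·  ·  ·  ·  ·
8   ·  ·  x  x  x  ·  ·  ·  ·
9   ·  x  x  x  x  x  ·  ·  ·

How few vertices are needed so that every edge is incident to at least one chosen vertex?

{1, 3, 6, 7, 8, 9, E, I} is a vertex cover of size 8: every edge has an endpoint in this set.
No smaller cover exists because 1–F, 2–I, 3–D, 4–E, 6–G, 7–A, 8–C, 9–B is a matching of size 8, and a cover must include an endpoint of each of these disjoint edges (König's theorem).

8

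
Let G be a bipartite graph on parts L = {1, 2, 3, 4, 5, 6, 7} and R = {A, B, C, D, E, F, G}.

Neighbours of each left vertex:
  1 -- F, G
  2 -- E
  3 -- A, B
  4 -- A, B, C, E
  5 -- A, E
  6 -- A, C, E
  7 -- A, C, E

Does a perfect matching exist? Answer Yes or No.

No

The set {2, 3, 4, 5, 6, 7} has only 4 neighbours ({A, B, C, E}), so by Hall's theorem at most 5 of the 7 left vertices can be matched.
Hence no matching covers every left vertex.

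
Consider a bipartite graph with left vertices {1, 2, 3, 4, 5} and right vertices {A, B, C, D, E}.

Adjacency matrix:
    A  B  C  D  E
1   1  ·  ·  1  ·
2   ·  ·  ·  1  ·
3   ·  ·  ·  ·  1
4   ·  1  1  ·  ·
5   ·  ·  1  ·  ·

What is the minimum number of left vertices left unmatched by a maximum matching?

0

For example, pair 1-A, 2-D, 3-E, 4-B, 5-C.
All 5 left vertices are matched, so no larger matching exists.
That matches 5 of the 5, leaving 0 unmatched; no matching can do better.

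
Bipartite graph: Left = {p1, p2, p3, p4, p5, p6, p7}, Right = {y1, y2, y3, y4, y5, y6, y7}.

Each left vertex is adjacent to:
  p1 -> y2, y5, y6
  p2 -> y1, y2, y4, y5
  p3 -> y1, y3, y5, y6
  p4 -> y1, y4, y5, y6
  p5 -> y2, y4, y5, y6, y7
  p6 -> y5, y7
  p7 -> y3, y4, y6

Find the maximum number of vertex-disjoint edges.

A valid assignment of size 7: p1→y5, p2→y2, p3→y1, p4→y4, p5→y6, p6→y7, p7→y3.
All 7 left vertices are matched, so no larger matching exists.

7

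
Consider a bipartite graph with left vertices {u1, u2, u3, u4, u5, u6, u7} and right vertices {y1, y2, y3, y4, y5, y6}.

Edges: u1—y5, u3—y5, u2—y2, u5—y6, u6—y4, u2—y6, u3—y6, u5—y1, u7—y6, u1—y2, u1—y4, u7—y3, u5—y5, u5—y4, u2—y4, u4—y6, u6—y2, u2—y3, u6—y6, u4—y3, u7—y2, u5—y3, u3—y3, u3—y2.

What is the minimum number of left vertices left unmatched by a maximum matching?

One maximum matching: u1–y4, u2–y3, u3–y5, u4–y6, u5–y1, u6–y2.
The set {u1, u2, u3, u4, u6, u7} has only 5 neighbours ({y2, y3, y4, y5, y6}), so by Hall's theorem at most 6 of the 7 left vertices can be matched.
That matches 6 of the 7, leaving 1 unmatched; no matching can do better.

1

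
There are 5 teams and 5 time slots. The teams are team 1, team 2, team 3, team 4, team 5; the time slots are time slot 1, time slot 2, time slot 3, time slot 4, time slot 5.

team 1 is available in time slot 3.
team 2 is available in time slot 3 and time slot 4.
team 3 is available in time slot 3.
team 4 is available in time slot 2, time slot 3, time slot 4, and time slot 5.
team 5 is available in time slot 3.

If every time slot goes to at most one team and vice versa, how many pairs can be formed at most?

One maximum matching: team 1–time slot 3, team 2–time slot 4, team 4–time slot 2.
The set {team 1, team 3, team 5} has only 1 neighbour ({time slot 3}), so by Hall's theorem at most 3 of the 5 teams can be matched.

3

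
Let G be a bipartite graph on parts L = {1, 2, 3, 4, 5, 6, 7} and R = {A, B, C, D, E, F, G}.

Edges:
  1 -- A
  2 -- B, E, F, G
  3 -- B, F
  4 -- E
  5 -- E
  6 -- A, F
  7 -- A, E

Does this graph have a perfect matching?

No

The set {1, 4, 5, 7} has only 2 neighbours ({A, E}), so by Hall's theorem at most 5 of the 7 left vertices can be matched.
Hence no matching covers every left vertex.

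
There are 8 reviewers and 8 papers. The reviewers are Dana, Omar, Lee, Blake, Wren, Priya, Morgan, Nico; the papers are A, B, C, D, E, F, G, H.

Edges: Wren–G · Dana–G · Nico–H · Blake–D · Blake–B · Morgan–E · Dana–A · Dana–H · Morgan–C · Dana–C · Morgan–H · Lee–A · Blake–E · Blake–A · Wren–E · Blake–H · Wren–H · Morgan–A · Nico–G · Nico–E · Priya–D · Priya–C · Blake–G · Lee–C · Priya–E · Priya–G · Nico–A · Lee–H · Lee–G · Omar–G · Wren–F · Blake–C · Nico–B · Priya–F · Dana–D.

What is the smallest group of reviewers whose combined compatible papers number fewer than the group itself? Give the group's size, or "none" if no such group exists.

A matching saturating every reviewer exists, for instance Dana→H, Omar→G, Lee→C, Blake→B, Wren→F, Priya→D, Morgan→E, Nico→A.
By Hall's marriage theorem, this means |N(S)| ≥ |S| for every subset S, so no violating subset exists.

none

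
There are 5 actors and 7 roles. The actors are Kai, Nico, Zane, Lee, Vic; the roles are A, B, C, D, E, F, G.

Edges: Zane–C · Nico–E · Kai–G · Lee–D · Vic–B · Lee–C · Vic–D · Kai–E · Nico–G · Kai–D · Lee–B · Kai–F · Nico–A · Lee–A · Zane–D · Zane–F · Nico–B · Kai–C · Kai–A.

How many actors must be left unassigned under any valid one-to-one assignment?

0

A valid assignment of size 5: Kai–G, Nico–E, Zane–F, Lee–C, Vic–B.
All 5 actors are matched, so no larger matching exists.
That matches 5 of the 5, leaving 0 unmatched; no matching can do better.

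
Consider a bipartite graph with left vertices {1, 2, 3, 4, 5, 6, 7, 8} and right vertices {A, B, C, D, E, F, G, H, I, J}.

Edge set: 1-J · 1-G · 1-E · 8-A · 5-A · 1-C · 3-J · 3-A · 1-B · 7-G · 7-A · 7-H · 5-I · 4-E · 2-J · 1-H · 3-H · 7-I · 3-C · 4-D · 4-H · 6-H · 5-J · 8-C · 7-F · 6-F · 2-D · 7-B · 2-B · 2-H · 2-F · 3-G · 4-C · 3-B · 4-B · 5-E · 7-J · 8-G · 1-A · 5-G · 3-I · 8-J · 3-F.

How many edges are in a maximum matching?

8

A valid assignment of size 8: 1-B, 2-D, 3-H, 4-E, 5-A, 6-F, 7-G, 8-J.
All 8 left vertices are matched, so no larger matching exists.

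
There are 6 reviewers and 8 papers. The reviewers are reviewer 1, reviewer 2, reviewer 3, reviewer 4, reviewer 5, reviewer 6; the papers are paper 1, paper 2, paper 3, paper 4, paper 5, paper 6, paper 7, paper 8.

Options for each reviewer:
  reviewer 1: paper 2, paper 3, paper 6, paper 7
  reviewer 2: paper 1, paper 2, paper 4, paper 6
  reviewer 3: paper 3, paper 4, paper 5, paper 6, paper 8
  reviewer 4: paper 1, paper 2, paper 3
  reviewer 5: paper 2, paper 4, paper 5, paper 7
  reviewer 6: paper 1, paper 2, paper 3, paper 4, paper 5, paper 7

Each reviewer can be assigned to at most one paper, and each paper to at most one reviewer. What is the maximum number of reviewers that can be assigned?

6

A valid assignment of size 6: reviewer 1–paper 6, reviewer 2–paper 4, reviewer 3–paper 5, reviewer 4–paper 1, reviewer 5–paper 7, reviewer 6–paper 2.
This saturates every reviewer, so 6 is the maximum.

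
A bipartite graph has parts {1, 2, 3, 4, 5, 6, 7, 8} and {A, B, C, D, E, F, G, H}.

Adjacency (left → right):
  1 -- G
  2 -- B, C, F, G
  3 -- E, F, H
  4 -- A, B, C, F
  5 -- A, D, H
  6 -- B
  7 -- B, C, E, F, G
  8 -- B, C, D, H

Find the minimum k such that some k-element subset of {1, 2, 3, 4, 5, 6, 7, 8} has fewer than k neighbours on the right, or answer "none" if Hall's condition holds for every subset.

A matching saturating every left vertex exists, for instance 1→G, 2→F, 3→H, 4→A, 5→D, 6→B, 7→E, 8→C.
By Hall's marriage theorem, this means |N(S)| ≥ |S| for every subset S, so no violating subset exists.

none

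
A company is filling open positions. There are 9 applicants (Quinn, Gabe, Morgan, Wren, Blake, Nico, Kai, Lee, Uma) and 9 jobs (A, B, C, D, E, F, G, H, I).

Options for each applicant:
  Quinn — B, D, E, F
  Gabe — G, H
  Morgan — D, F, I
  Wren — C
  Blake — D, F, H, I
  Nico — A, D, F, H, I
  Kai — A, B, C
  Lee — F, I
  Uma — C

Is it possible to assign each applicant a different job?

The set {Wren, Uma} has only 1 neighbour ({C}), so by Hall's theorem at most 8 of the 9 applicants can be matched.
Hence no matching covers every applicant.

No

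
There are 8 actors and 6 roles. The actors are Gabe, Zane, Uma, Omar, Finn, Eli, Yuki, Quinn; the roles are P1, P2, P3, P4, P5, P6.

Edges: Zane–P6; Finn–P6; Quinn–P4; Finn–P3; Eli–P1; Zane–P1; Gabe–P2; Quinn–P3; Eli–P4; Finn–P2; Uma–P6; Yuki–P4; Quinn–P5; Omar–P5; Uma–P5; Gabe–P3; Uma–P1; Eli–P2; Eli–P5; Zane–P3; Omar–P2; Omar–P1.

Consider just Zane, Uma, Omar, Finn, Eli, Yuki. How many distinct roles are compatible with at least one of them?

6

The union of neighbours of {Zane, Uma, Omar, Finn, Eli, Yuki} is {P1, P2, P3, P4, P5, P6}, which has 6 elements.
Since |N(S)| = 6 ≥ |S| = 6, Hall's condition holds for this subset.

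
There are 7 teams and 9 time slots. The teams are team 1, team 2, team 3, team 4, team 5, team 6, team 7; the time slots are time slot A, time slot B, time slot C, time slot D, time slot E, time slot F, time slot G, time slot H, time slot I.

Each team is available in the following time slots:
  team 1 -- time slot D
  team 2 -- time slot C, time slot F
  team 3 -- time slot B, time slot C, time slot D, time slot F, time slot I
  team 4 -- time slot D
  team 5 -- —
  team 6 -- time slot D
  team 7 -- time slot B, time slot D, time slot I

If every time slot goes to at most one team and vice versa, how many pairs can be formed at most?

4

For example, pair team 1-time slot D, team 2-time slot F, team 3-time slot C, team 7-time slot I.
The set {team 1, team 4, team 5, team 6} has only 1 neighbour ({time slot D}), so by Hall's theorem at most 4 of the 7 teams can be matched.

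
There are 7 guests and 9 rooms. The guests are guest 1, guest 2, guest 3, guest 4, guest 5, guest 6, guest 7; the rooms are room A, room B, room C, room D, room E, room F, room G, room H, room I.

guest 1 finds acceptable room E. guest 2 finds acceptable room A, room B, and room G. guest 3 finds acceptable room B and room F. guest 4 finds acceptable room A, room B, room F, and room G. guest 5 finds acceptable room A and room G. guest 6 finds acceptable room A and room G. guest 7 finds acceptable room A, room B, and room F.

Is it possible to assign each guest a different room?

The set {guest 2, guest 3, guest 4, guest 5, guest 6, guest 7} has only 4 neighbours ({room A, room B, room F, room G}), so by Hall's theorem at most 5 of the 7 guests can be matched.
Hence no matching covers every guest.

No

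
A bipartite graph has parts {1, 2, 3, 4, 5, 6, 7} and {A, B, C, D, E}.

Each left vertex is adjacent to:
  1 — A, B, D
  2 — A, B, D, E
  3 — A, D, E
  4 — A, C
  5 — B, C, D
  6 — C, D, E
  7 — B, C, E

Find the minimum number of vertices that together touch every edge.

5

The 5 edges 1–A, 2–E, 3–D, 4–C, 5–B form a matching, so any vertex cover needs at least 5 vertices (one per matched edge).
Conversely {A, B, C, D, E} meets every edge and has exactly 5 vertices, so 5 is optimal.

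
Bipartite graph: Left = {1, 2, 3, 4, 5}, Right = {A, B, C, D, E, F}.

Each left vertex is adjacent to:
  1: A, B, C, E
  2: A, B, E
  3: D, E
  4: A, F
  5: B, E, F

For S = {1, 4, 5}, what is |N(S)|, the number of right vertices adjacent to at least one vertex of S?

The union of neighbours of {1, 4, 5} is {A, B, C, E, F}, which has 5 elements.
Since |N(S)| = 5 ≥ |S| = 3, Hall's condition holds for this subset.

5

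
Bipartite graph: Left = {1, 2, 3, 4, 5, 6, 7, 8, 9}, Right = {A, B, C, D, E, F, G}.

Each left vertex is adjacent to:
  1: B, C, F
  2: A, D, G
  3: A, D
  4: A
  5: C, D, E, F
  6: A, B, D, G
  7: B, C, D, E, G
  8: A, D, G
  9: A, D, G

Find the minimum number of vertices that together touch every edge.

7

A maximum matching has 7 edges (e.g. 1–F, 2–G, 3–D, 4–A, 5–C, 6–B, 7–E).
By König's theorem the minimum vertex cover has the same size. One such cover is {1, 5, 6, 7, A, D, G}.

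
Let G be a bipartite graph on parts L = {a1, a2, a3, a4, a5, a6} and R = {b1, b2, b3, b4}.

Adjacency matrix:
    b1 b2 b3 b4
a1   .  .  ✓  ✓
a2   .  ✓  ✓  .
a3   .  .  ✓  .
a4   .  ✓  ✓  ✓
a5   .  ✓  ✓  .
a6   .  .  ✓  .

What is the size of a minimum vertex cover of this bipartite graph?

{b2, b3, b4} is a vertex cover of size 3: every edge has an endpoint in this set.
No smaller cover exists because a1–b4, a2–b2, a3–b3 is a matching of size 3, and a cover must include an endpoint of each of these disjoint edges (König's theorem).

3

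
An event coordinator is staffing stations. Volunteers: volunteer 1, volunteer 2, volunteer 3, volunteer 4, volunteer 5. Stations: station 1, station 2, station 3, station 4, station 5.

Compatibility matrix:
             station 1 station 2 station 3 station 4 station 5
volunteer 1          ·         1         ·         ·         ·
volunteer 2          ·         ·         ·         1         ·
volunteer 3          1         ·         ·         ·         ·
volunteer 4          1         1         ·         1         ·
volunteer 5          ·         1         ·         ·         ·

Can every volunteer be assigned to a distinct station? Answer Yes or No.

The set {volunteer 1, volunteer 2, volunteer 3, volunteer 4, volunteer 5} has only 3 neighbours ({station 1, station 2, station 4}), so by Hall's theorem at most 3 of the 5 volunteers can be matched.
Hence no matching covers every volunteer.

No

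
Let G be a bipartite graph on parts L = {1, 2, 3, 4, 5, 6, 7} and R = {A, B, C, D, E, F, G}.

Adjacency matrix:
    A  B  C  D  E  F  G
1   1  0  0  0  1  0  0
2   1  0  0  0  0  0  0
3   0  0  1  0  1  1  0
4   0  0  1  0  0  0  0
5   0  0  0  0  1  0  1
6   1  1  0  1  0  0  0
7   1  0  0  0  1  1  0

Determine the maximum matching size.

For example, pair 1–E, 2–A, 3–F, 4–C, 5–G, 6–B.
The set {1, 2, 3, 4, 7} has only 4 neighbours ({A, C, E, F}), so by Hall's theorem at most 6 of the 7 left vertices can be matched.

6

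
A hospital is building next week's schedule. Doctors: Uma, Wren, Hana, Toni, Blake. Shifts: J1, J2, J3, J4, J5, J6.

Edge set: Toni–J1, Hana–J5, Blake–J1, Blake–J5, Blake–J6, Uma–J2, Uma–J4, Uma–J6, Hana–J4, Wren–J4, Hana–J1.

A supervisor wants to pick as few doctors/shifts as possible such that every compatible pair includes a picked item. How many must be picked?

{Uma, Wren, Hana, Toni, Blake} is a vertex cover of size 5: every edge has an endpoint in this set.
No smaller cover exists because Uma–J2, Wren–J4, Hana–J5, Toni–J1, Blake–J6 is a matching of size 5, and a cover must include an endpoint of each of these disjoint edges (König's theorem).

5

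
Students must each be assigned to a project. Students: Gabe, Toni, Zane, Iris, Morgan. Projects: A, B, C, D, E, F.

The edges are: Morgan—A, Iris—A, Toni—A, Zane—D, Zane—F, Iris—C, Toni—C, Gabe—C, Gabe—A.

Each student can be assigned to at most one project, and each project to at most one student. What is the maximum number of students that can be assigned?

3

A valid assignment of size 3: Gabe-A, Toni-C, Zane-F.
The set {Gabe, Toni, Iris, Morgan} has only 2 neighbours ({A, C}), so by Hall's theorem at most 3 of the 5 students can be matched.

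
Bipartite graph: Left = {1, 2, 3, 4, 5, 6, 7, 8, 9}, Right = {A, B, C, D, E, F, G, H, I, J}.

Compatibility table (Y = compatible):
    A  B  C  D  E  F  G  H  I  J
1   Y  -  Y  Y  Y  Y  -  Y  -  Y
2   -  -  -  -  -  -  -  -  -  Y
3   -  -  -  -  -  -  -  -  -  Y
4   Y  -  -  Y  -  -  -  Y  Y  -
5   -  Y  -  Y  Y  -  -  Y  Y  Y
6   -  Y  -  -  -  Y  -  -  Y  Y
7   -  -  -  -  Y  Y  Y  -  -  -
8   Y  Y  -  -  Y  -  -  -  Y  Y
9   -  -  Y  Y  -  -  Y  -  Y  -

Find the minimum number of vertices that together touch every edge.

A maximum matching has 8 edges (e.g. 1–A, 2–J, 4–I, 5–H, 6–F, 7–E, 8–B, 9–G).
By König's theorem the minimum vertex cover has the same size. One such cover is {1, 4, 5, 6, 7, 8, 9, J}.

8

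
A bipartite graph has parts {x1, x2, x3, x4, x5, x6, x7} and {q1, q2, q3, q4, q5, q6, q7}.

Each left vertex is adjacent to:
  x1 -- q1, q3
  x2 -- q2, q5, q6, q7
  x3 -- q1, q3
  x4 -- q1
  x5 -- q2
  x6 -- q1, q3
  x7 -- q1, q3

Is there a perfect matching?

The set {x1, x3, x4, x6, x7} has only 2 neighbours ({q1, q3}), so by Hall's theorem at most 4 of the 7 left vertices can be matched.
Hence no matching covers every left vertex.

No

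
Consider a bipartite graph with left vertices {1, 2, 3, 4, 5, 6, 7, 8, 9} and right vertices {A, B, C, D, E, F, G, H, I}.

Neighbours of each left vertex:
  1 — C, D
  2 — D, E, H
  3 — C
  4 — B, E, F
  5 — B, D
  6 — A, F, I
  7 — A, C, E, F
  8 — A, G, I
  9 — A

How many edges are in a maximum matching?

One maximum matching: 1→D, 2→H, 3→C, 4→F, 5→B, 6→I, 7→E, 8→G, 9→A.
All 9 left vertices are matched, so no larger matching exists.

9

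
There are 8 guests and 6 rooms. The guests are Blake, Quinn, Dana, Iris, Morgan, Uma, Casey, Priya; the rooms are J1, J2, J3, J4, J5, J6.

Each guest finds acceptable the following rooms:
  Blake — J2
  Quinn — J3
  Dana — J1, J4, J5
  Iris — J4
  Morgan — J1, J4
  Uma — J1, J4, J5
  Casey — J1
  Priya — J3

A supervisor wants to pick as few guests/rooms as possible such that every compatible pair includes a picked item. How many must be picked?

5

{Blake, J1, J3, J4, J5} is a vertex cover of size 5: every edge has an endpoint in this set.
No smaller cover exists because Blake–J2, Quinn–J3, Dana–J5, Iris–J4, Morgan–J1 is a matching of size 5, and a cover must include an endpoint of each of these disjoint edges (König's theorem).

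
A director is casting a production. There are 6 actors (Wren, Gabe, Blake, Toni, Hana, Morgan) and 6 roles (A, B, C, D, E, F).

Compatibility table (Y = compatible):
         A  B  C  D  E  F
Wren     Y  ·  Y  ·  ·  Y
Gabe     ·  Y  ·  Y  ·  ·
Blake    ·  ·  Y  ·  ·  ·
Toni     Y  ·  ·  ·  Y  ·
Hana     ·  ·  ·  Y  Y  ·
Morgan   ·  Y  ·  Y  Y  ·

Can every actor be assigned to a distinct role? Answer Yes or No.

Yes

For example, pair Wren→F, Gabe→D, Blake→C, Toni→A, Hana→E, Morgan→B.
Every actor is matched, so this is a perfect matching.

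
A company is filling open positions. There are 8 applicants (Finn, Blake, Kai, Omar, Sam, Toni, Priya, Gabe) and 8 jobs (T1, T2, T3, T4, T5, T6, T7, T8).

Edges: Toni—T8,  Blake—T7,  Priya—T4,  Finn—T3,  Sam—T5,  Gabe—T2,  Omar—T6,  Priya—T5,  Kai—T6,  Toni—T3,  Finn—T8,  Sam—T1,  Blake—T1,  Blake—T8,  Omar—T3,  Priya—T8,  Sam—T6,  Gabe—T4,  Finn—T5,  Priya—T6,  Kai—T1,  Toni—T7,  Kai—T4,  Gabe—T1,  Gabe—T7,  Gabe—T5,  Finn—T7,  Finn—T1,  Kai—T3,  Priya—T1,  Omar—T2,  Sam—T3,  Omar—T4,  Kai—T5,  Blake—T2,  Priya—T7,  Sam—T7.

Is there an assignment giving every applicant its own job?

Yes

For example, pair Finn-T1, Blake-T2, Kai-T5, Omar-T6, Sam-T3, Toni-T8, Priya-T4, Gabe-T7.
All 8 applicants are covered.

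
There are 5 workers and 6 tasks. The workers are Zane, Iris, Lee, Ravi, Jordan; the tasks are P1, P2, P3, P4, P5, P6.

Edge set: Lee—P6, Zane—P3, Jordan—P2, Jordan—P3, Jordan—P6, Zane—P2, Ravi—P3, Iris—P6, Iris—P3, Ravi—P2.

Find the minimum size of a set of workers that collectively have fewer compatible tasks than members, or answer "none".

4

Take S = {Zane, Iris, Lee, Ravi}. Its neighbourhood is {P2, P3, P6}, so |N(S)| = 3 < |S| = 4.
Every subset of size less than 4 has at least as many neighbours as members, so 4 is the minimum.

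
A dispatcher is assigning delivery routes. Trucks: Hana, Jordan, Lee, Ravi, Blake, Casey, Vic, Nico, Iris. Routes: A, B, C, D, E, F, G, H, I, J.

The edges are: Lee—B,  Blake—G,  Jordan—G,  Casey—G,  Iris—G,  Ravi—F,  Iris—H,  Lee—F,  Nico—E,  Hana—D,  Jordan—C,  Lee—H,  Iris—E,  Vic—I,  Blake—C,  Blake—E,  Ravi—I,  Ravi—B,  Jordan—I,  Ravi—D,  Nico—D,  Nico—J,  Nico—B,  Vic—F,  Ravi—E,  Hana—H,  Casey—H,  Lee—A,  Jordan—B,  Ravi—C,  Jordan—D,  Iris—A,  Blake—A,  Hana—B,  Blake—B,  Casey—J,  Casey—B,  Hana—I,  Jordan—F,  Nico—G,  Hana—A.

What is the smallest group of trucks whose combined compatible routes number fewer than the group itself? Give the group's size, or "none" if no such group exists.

none

A matching saturating every truck exists, for instance Hana→A, Jordan→F, Lee→H, Ravi→B, Blake→C, Casey→J, Vic→I, Nico→G, Iris→E.
By Hall's marriage theorem, this means |N(S)| ≥ |S| for every subset S, so no violating subset exists.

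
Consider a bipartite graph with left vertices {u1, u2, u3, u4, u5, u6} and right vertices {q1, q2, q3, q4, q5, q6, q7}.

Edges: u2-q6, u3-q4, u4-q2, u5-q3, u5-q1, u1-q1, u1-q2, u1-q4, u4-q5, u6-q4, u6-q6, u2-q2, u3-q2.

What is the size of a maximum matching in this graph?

6

For example, pair u1→q1, u2→q2, u3→q4, u4→q5, u5→q3, u6→q6.
This saturates every left vertex, so 6 is the maximum.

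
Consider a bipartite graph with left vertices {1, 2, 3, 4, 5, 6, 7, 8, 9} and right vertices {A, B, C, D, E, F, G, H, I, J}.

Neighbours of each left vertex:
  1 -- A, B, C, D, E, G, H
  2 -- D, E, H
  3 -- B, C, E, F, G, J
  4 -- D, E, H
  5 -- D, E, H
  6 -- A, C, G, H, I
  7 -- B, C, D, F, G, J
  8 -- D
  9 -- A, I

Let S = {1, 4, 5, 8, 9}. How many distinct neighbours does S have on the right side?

8

The union of neighbours of {1, 4, 5, 8, 9} is {A, B, C, D, E, G, H, I}, which has 8 elements.
Since |N(S)| = 8 ≥ |S| = 5, Hall's condition holds for this subset.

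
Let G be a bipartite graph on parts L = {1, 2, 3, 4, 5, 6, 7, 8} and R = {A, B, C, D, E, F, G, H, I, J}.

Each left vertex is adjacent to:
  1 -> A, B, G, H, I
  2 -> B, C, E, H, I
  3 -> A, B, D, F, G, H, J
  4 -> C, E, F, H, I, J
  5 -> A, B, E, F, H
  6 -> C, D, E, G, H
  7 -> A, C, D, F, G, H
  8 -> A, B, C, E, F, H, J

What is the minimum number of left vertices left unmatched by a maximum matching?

A valid assignment of size 8: 1→B, 2→I, 3→G, 4→F, 5→E, 6→H, 7→A, 8→J.
This saturates every left vertex, so 8 is the maximum.
That matches 8 of the 8, leaving 0 unmatched; no matching can do better.

0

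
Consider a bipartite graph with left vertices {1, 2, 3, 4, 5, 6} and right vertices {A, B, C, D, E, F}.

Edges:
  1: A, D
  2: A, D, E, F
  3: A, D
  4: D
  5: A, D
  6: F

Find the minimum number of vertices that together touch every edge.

A maximum matching has 4 edges (e.g. 1–A, 2–E, 3–D, 6–F).
By König's theorem the minimum vertex cover has the same size. One such cover is {2, 6, A, D}.

4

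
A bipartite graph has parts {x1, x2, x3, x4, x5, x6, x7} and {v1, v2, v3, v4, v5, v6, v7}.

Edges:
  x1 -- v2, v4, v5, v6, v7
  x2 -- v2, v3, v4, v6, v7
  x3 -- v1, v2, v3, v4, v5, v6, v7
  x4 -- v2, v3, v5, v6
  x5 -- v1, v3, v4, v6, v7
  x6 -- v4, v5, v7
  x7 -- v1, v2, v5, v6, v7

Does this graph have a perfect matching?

A valid assignment of size 7: x1→v4, x2→v3, x3→v1, x4→v5, x5→v6, x6→v7, x7→v2.
All 7 left vertices are covered.

Yes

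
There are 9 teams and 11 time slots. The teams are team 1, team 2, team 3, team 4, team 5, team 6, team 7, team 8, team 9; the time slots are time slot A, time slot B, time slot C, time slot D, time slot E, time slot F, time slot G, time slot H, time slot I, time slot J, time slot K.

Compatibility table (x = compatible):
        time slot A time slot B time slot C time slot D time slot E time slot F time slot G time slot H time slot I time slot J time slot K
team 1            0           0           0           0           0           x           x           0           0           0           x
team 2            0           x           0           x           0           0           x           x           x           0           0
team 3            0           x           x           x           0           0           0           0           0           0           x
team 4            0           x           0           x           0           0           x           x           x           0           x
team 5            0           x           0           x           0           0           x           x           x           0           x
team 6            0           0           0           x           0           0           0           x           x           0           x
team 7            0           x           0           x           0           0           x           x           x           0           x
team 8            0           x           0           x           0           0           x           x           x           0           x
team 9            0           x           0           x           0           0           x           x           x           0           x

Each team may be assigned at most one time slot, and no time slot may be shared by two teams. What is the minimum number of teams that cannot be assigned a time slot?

For example, pair team 1–time slot F, team 2–time slot B, team 3–time slot C, team 4–time slot I, team 5–time slot D, team 6–time slot K, team 7–time slot H, team 8–time slot G.
The set {team 2, team 4, team 5, team 6, team 7, team 8, team 9} has only 6 neighbours ({time slot B, time slot D, time slot G, time slot H, time slot I, time slot K}), so by Hall's theorem at most 8 of the 9 teams can be matched.
That matches 8 of the 9, leaving 1 unmatched; no matching can do better.

1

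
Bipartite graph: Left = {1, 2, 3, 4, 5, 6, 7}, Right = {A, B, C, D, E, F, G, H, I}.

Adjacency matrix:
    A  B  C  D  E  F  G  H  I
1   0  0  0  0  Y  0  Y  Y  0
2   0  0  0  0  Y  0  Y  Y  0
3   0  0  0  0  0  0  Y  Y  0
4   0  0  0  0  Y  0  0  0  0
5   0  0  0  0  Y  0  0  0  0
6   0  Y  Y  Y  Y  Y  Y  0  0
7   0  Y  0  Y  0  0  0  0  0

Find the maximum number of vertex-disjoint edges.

For example, pair 1–E, 2–H, 3–G, 6–F, 7–B.
The set {1, 2, 3, 4, 5} has only 3 neighbours ({E, G, H}), so by Hall's theorem at most 5 of the 7 left vertices can be matched.

5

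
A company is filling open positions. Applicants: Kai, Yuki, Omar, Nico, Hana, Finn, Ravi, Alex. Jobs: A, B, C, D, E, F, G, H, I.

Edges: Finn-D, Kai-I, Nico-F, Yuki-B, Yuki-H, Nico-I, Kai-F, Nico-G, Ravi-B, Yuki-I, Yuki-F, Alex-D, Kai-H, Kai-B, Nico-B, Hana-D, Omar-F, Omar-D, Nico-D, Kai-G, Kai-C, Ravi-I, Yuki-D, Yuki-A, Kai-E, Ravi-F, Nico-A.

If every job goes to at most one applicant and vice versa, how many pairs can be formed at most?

For example, pair Kai–E, Yuki–A, Omar–F, Nico–G, Hana–D, Ravi–B.
The set {Hana, Finn, Alex} has only 1 neighbour ({D}), so by Hall's theorem at most 6 of the 8 applicants can be matched.

6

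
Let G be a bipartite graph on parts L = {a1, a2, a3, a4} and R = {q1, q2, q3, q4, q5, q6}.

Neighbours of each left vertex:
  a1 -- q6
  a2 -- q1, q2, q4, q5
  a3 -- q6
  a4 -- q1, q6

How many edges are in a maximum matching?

For example, pair a1→q6, a2→q2, a4→q1.
The set {a1, a3} has only 1 neighbour ({q6}), so by Hall's theorem at most 3 of the 4 left vertices can be matched.

3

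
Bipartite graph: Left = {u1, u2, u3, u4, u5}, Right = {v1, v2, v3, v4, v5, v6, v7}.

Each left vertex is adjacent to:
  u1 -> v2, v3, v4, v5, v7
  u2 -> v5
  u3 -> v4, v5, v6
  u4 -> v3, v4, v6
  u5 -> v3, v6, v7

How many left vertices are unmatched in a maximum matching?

0

One maximum matching: u1–v2, u2–v5, u3–v4, u4–v3, u5–v6.
All 5 left vertices are matched, so no larger matching exists.
That matches 5 of the 5, leaving 0 unmatched; no matching can do better.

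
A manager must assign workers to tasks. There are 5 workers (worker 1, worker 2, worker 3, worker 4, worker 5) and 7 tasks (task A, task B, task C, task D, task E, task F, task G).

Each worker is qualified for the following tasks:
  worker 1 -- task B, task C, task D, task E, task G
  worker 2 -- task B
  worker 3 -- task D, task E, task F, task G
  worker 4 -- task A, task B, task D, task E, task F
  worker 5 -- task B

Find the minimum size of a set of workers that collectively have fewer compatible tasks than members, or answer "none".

2

Take S = {worker 2, worker 5}. Its neighbourhood is {task B}, so |N(S)| = 1 < |S| = 2.
No single vertex violates Hall's condition since each has at least one neighbour, so 2 is the minimum.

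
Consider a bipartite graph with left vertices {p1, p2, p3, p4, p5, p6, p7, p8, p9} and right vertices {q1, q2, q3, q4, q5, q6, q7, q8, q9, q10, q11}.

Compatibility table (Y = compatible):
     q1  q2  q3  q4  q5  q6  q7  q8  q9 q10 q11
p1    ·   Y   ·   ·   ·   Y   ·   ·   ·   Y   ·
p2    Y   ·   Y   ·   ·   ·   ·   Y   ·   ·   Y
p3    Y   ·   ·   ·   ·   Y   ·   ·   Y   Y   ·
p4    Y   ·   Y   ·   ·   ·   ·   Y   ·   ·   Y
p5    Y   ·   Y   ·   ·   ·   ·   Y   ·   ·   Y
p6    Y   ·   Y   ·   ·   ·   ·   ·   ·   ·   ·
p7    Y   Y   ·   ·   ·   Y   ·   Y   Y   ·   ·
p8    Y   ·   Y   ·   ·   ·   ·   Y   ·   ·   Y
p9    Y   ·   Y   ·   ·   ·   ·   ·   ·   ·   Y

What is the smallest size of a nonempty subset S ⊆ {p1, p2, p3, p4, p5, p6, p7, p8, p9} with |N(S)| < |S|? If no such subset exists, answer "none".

5

Take S = {p2, p4, p5, p6, p8}. Its neighbourhood is {q1, q3, q8, q11}, so |N(S)| = 4 < |S| = 5.
Every subset of size less than 5 has at least as many neighbours as members, so 5 is the minimum.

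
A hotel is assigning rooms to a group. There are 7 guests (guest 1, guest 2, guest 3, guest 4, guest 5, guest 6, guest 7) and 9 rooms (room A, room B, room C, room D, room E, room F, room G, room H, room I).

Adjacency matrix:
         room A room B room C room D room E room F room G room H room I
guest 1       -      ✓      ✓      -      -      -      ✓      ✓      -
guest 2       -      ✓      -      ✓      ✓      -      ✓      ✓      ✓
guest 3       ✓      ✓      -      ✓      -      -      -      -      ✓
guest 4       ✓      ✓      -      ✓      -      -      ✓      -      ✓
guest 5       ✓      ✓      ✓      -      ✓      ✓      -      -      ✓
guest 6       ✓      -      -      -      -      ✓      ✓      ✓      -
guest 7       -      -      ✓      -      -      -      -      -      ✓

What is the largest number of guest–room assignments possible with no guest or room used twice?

One maximum matching: guest 1–room H, guest 2–room E, guest 3–room B, guest 4–room D, guest 5–room C, guest 6–room G, guest 7–room I.
This saturates every guest, so 7 is the maximum.

7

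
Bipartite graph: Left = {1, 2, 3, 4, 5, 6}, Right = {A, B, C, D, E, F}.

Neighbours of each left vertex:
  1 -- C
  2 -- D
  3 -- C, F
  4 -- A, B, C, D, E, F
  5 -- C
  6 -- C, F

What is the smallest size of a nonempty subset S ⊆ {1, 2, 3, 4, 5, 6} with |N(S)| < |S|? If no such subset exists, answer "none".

2

Take S = {1, 5}. Its neighbourhood is {C}, so |N(S)| = 1 < |S| = 2.
No single vertex violates Hall's condition since each has at least one neighbour, so 2 is the minimum.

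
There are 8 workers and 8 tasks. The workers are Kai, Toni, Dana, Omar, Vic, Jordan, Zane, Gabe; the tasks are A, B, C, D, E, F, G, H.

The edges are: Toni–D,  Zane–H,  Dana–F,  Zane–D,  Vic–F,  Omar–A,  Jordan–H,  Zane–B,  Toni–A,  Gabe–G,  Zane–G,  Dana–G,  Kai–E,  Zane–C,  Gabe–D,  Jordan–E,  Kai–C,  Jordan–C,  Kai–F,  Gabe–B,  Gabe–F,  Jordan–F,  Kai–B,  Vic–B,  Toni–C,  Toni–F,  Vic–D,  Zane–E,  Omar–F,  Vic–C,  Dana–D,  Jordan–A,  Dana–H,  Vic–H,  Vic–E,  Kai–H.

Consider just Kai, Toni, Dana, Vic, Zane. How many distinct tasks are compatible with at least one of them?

8

The union of neighbours of {Kai, Toni, Dana, Vic, Zane} is {A, B, C, D, E, F, G, H}, which has 8 elements.
Since |N(S)| = 8 ≥ |S| = 5, Hall's condition holds for this subset.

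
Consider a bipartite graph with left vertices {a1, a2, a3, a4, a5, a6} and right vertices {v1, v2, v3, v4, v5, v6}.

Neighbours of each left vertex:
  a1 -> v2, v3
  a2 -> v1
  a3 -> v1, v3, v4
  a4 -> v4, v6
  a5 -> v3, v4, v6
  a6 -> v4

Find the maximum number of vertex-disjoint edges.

A valid assignment of size 5: a1–v2, a2–v1, a3–v3, a4–v4, a5–v6.
The set {a2, a3, a4, a5, a6} has only 4 neighbours ({v1, v3, v4, v6}), so by Hall's theorem at most 5 of the 6 left vertices can be matched.

5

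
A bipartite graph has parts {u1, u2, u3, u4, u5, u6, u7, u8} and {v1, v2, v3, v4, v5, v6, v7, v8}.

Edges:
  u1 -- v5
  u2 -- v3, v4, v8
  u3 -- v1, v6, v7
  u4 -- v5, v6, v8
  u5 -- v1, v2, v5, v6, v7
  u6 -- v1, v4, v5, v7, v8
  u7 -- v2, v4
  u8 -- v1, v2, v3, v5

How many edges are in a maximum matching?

A valid assignment of size 8: u1→v5, u2→v3, u3→v7, u4→v8, u5→v6, u6→v1, u7→v4, u8→v2.
This saturates every left vertex, so 8 is the maximum.

8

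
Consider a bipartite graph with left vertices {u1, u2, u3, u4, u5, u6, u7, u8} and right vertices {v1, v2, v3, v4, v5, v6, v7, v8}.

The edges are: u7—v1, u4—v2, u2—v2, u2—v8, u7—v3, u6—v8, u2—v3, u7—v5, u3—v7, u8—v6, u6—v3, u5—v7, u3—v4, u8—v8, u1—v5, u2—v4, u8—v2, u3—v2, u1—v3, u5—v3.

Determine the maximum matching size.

8

For example, pair u1→v5, u2→v8, u3→v4, u4→v2, u5→v7, u6→v3, u7→v1, u8→v6.
This saturates every left vertex, so 8 is the maximum.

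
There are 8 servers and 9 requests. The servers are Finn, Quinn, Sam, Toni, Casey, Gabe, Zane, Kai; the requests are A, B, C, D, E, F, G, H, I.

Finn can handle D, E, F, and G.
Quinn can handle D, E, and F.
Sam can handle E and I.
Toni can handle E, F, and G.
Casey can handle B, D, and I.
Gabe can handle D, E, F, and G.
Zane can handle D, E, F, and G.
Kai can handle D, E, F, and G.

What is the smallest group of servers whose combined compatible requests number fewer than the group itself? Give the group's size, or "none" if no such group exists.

Take S = {Finn, Quinn, Toni, Gabe, Zane}. Its neighbourhood is {D, E, F, G}, so |N(S)| = 4 < |S| = 5.
Every subset of size less than 5 has at least as many neighbours as members, so 5 is the minimum.

5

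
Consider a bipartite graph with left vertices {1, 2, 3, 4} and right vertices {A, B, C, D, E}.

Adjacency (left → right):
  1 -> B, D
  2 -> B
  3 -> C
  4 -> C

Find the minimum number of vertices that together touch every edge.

A maximum matching has 3 edges (e.g. 1–D, 2–B, 3–C).
By König's theorem the minimum vertex cover has the same size. One such cover is {1, 2, C}.

3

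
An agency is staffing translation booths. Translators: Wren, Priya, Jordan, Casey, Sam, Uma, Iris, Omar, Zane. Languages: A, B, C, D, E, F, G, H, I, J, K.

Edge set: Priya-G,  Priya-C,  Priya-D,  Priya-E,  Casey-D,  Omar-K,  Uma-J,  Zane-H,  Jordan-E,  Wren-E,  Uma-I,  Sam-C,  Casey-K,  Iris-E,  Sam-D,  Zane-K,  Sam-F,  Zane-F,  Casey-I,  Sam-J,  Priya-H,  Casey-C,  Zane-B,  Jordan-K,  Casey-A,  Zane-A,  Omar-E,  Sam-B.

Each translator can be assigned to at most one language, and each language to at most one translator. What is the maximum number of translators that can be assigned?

For example, pair Wren–E, Priya–G, Jordan–K, Casey–D, Sam–B, Uma–J, Zane–A.
The set {Wren, Jordan, Iris, Omar} has only 2 neighbours ({E, K}), so by Hall's theorem at most 7 of the 9 translators can be matched.

7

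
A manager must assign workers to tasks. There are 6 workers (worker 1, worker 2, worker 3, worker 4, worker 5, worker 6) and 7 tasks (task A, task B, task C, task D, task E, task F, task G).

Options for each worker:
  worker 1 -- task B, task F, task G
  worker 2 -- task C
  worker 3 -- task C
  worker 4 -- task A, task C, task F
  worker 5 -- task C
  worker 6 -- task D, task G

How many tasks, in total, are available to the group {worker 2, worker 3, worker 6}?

3

The union of neighbours of {worker 2, worker 3, worker 6} is {task C, task D, task G}, which has 3 elements.
Since |N(S)| = 3 ≥ |S| = 3, Hall's condition holds for this subset.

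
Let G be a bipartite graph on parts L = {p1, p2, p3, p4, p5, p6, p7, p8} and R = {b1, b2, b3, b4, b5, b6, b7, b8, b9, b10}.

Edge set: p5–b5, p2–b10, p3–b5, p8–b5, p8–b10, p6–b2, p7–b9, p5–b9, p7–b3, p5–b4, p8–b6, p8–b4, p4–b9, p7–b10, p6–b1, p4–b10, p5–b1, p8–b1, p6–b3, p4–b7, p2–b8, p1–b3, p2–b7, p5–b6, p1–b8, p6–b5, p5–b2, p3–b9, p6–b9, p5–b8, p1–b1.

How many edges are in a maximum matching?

8

For example, pair p1–b3, p2–b8, p3–b9, p4–b7, p5–b5, p6–b2, p7–b10, p8–b1.
This saturates every left vertex, so 8 is the maximum.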